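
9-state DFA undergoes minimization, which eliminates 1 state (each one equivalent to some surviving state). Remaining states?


Original DFA: 9 states
Redundant states removed: 1
Minimized states = original - removed
= 9 - 1
= 8

8


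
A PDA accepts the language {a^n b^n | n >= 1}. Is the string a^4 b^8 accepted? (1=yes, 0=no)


Language requires equal numbers of a's and b's
PDA pushes for each 'a', pops for each 'b'
Number of a's = 4
Number of b's = 8
4 != 8 -> Reject

0


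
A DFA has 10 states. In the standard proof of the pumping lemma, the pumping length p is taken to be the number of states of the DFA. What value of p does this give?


Pumping lemma for regular languages (standard proof):
Take p = |Q|, the number of DFA states.
Any string of length >= |Q| passes through |Q|+1 states while reading its first |Q| symbols,
so by pigeonhole some state repeats, giving the loop that can be pumped.
Here |Q| = 10
Therefore the proof uses p = 10

10


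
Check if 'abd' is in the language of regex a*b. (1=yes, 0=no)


Pattern: a*b
String: 'abd'
Pattern requires: zero or more 'a's followed by exactly one 'b'
Found 1 leading 'a's
Remaining: 'bd'
Remaining is not 'b' -> no match
Result: 0

0


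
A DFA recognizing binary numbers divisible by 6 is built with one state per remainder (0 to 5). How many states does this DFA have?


Divisibility by 6 is tracked via the remainder mod 6: 0, 1, ..., 5
The construction assigns one state to each remainder
Number of remainders = 6

6


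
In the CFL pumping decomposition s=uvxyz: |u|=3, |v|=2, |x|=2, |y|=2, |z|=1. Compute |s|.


|s| = |u| + |v| + |x| + |y| + |z|
= 3 + 2 + 2 + 2 + 1
= 5 + 2 + 3
= 7 + 3
= 10

10


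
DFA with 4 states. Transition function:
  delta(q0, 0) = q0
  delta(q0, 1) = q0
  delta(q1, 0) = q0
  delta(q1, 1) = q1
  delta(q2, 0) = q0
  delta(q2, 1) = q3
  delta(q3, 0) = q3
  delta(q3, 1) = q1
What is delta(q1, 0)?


Looking up transition function:
delta(q1, 0) in the table
Row: q1, Column: 0
Result: q0

q0


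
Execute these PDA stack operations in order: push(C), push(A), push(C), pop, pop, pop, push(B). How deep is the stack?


Tracing stack operations:
  push(C) -> stack = [C], depth=1
  push(A) -> stack = [C,A], depth=2
  push(C) -> stack = [C,A,C], depth=3
  pop -> removed C, stack = [C,A], depth=2
  pop -> removed A, stack = [C], depth=1
  pop -> removed C, stack = [], depth=0
  push(B) -> stack = [B], depth=1
Final depth = 1

1


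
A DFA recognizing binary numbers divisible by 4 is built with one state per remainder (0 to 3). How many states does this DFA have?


Divisibility by 4 is tracked via the remainder mod 4: 0, 1, ..., 3
The construction assigns one state to each remainder
Number of remainders = 4

4


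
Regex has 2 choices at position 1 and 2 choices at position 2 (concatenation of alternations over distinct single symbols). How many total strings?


First group: 2 alternatives
Second group: 2 alternatives
Concatenation: each choice from group 1 pairs with each from group 2
Total = 2 x 2 = 4

4


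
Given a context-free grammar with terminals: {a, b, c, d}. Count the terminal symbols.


Terminal symbols: a, b, c, d
Counting each: a (#1), b (#2), c (#3), d (#4)
Total = 4

4


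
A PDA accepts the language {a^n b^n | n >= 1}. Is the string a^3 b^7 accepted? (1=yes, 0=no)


Language requires equal numbers of a's and b's
PDA pushes for each 'a', pops for each 'b'
Number of a's = 3
Number of b's = 7
3 != 7 -> Reject

0


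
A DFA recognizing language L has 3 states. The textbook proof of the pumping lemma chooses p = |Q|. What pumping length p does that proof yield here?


Pumping lemma for regular languages (standard proof):
Take p = |Q|, the number of DFA states.
Any string of length >= |Q| passes through |Q|+1 states while reading its first |Q| symbols,
so by pigeonhole some state repeats, giving the loop that can be pumped.
Here |Q| = 3
Therefore the proof uses p = 3

3


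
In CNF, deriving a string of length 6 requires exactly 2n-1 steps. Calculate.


Chomsky Normal Form derivation:
String length n = 6
Each step either:
  - Splits a nonterminal into two (n-1 such steps)
  - Converts a nonterminal to terminal (n such steps)
Total = (n-1) + n = 2n - 1
= 2(6) - 1
= 12 - 1
= 11

11


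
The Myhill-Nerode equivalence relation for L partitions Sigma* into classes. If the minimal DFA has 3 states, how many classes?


Myhill-Nerode theorem:
Number of equivalence classes = number of states in minimal DFA
Minimal DFA states = 3
Therefore equivalence classes = 3

3


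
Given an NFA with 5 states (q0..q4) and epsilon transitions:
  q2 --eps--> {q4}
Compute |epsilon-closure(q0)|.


Starting from q0
Initialize closure = {q0}
q0 has no outgoing epsilon transitions -> nothing to add
Final closure: {q0}
Size = 1

1


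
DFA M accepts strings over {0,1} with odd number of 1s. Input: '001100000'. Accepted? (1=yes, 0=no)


DFA has 2 states: q_even (start, accept=no) and q_odd
Processing string '001100000' character by character:
  Position 0: read '0', 1-count=0 -> q_even (no change)
  Position 1: read '0', 1-count=0 -> q_even (no change)
  Position 2: read '1', 1-count=1 -> q_odd
  Position 3: read '1', 1-count=2 -> q_even
  Position 4: read '0', 1-count=2 -> q_even (no change)
  Position 5: read '0', 1-count=2 -> q_even (no change)
  Position 6: read '0', 1-count=2 -> q_even (no change)
  Position 7: read '0', 1-count=2 -> q_even (no change)
  Position 8: read '0', 1-count=2 -> q_even (no change)
Final state: q_even, total 1s = 2 (even); the DFA requires an odd count -> reject

0


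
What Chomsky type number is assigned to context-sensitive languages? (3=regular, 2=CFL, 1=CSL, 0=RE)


Chomsky hierarchy levels:
  Type 3: Regular (DFA/NFA/regex)
  Type 2: Context-free (PDA)
  Type 1: Context-sensitive
  Type 0: Recursively enumerable (TM)
'context-sensitive' corresponds to Type 1

1


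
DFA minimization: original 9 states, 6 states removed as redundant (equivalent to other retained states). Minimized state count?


Original DFA: 9 states
Redundant states removed: 6
Minimized states = original - removed
= 9 - 6
= 3

3


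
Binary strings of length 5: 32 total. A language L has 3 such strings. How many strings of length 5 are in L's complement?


Alphabet: {0,1}
String length: 5
Total strings of length 5 = 2^5 = 32
Strings in L = 3
Complement = total - |L|
= 32 - 3
= 29

29


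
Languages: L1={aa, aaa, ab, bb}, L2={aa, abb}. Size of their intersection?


L1 = {aa, aaa, ab, bb}
L2 = {aa, abb}
Checking each string in L1 against L2:
  'aa': in L2? Yes
  'aaa': in L2? No
  'ab': in L2? No
  'bb': in L2? No
Intersection = {aa}
|L1 ∩ L2| = 1

1


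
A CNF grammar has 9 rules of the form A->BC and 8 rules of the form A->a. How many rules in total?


CNF allows two rule forms:
  A -> BC (binary): 9 rules
  A -> a (terminal): 8 rules
Total = 9 + 8 = 17

17


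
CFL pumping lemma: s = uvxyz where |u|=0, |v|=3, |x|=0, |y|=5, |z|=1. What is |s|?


|s| = |u| + |v| + |x| + |y| + |z|
= 0 + 3 + 0 + 5 + 1
= 3 + 0 + 6
= 3 + 6
= 9

9


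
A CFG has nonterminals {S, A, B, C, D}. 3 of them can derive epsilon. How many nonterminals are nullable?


Nonterminals: {S, A, B, C, D}
A nonterminal is nullable if it can derive epsilon
Counting nullable nonterminals: 3
Total nullable = 3

3


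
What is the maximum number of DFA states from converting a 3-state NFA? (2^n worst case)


NFA has 3 states
Subset construction: each DFA state = subset of NFA states
Maximum subsets = 2^3
2^3 = 8

8


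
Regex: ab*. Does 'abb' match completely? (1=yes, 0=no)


Pattern: ab*
String: 'abb'
Pattern requires: exactly one 'a' followed by zero or more 'b's
First char is 'a' -> OK
Rest 'bb': all b's? Yes
Result: 1

1


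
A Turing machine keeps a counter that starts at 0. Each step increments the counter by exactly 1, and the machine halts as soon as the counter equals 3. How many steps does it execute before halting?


Counter starts at 0. Counting sequence:
  Step 1: counter = 1
  Step 2: counter = 2
  Step 3: counter = 3
Counter reached 3 -> halt
Total steps = 3

3


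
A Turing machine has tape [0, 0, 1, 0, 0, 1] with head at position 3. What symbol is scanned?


Tape: [0, 0, 1, 0, 0, 1]
Positions: 0 1 2 3 4 5
Values:    0 0 1 0 0 1
Head at position 3
tape[3] = 0

0


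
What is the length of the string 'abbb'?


String: 'abbb'
Counting characters:
  'a' appears 1 time(s)
  'b' appears 3 time(s)
Total length = 1 + 3 = 4

4


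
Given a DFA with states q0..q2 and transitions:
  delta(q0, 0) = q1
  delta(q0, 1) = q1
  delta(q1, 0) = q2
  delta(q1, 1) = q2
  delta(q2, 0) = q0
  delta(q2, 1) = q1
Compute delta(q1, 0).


Looking up transition function:
delta(q1, 0) in the table
Row: q1, Column: 0
Result: q2

q2


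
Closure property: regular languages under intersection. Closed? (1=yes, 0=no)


Regular languages are closed under:
- Union (DFA product construction)
- Intersection (DFA product construction)
- Complement (swap accept/reject states)
- Concatenation (NFA construction)
- Kleene star (NFA construction)
intersection is in this list
Therefore: closed

1


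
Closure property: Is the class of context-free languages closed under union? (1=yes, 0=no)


CFL closure properties:
  Closed under: union, concatenation, Kleene star
  NOT closed under: intersection, complement
Operation 'union' is in closed list -> Yes (closed)

1


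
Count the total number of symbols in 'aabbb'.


String: 'aabbb'
Counting characters:
  'a' appears 2 time(s)
  'b' appears 3 time(s)
Total length = 2 + 3 = 5

5


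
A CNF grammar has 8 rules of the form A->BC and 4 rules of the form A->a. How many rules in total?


CNF allows two rule forms:
  A -> BC (binary): 8 rules
  A -> a (terminal): 4 rules
Total = 8 + 4 = 12

12


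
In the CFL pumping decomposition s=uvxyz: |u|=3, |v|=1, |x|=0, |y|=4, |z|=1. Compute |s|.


|s| = |u| + |v| + |x| + |y| + |z|
= 3 + 1 + 0 + 4 + 1
= 4 + 0 + 5
= 4 + 5
= 9

9


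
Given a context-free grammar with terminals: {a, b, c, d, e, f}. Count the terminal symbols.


Terminal symbols: a, b, c, d, e, f
Counting each: a (#1), b (#2), c (#3), d (#4), e (#5), f (#6)
Total = 6

6


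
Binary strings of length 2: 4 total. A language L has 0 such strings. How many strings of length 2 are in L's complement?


Alphabet: {0,1}
String length: 2
Total strings of length 2 = 2^2 = 4
Strings in L = 0
Complement = total - |L|
= 4 - 0
= 4

4


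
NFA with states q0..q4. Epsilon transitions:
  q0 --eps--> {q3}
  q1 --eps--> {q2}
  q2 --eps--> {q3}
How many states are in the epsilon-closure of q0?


Starting from q0
Initialize closure = {q0}
Follow epsilon from q0 -> add q3
Final closure: {q0, q3}
Size = 2

2


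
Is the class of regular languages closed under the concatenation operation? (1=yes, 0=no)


Regular languages are closed under:
- Union (DFA product construction)
- Intersection (DFA product construction)
- Complement (swap accept/reject states)
- Concatenation (NFA construction)
- Kleene star (NFA construction)
concatenation is in this list
Therefore: closed

1


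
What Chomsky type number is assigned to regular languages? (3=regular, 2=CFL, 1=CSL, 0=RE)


Chomsky hierarchy levels:
  Type 3: Regular (DFA/NFA/regex)
  Type 2: Context-free (PDA)
  Type 1: Context-sensitive
  Type 0: Recursively enumerable (TM)
'regular' corresponds to Type 3

3


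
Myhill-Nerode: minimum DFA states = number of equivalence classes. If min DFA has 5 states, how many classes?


Myhill-Nerode theorem:
Number of equivalence classes = number of states in minimal DFA
Minimal DFA states = 5
Therefore equivalence classes = 5

5


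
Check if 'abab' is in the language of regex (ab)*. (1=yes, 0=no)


Pattern: (ab)*
String: 'abab'
Pattern requires: zero or more repetitions of 'ab'
Pairs: ['ab', 'ab']
All pairs are 'ab'? Yes
Result: 1

1


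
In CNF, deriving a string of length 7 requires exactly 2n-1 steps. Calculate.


Chomsky Normal Form derivation:
String length n = 7
Each step either:
  - Splits a nonterminal into two (n-1 such steps)
  - Converts a nonterminal to terminal (n such steps)
Total = (n-1) + n = 2n - 1
= 2(7) - 1
= 14 - 1
= 13

13


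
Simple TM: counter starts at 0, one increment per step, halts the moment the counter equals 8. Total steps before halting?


Counter starts at 0. Counting sequence:
  Step 1: counter = 1
  Step 2: counter = 2
  Step 3: counter = 3
  Step 4: counter = 4
  Step 5: counter = 5
  Step 6: counter = 6
  Step 7: counter = 7
  Step 8: counter = 8
Counter reached 8 -> halt
Total steps = 8

8


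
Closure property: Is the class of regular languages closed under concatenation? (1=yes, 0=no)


Regular languages are closed under all standard operations:
- Union: Yes (product construction)
- Intersection: Yes (product construction)
- Complement: Yes (swap accept/reject)
- Concatenation: Yes (NFA construction)
Operation: concatenation -> Closed

1


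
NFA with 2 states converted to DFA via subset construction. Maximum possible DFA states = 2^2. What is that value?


NFA has 2 states
Subset construction: each DFA state = subset of NFA states
Maximum subsets = 2^2
2^2 = 4

4


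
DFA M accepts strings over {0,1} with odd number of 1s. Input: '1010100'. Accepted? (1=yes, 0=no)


DFA has 2 states: q_even (start, accept=no) and q_odd
Processing string '1010100' character by character:
  Position 0: read '1', 1-count=1 -> q_odd
  Position 1: read '0', 1-count=1 -> q_odd (no change)
  Position 2: read '1', 1-count=2 -> q_even
  Position 3: read '0', 1-count=2 -> q_even (no change)
  Position 4: read '1', 1-count=3 -> q_odd
  Position 5: read '0', 1-count=3 -> q_odd (no change)
  Position 6: read '0', 1-count=3 -> q_odd (no change)
Final state: q_odd, total 1s = 3 (odd); the DFA requires an odd count -> accept

1


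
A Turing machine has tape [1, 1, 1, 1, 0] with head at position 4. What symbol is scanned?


Tape: [1, 1, 1, 1, 0]
Positions: 0 1 2 3 4
Values:    1 1 1 1 0
Head at position 4
tape[4] = 0

0


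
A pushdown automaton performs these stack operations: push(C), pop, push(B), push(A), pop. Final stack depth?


Tracing stack operations:
  push(C) -> stack = [C], depth=1
  pop -> removed C, stack = [], depth=0
  push(B) -> stack = [B], depth=1
  push(A) -> stack = [B,A], depth=2
  pop -> removed A, stack = [B], depth=1
Final depth = 1

1


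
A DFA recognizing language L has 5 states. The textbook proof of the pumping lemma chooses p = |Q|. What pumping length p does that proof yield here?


Pumping lemma for regular languages (standard proof):
Take p = |Q|, the number of DFA states.
Any string of length >= |Q| passes through |Q|+1 states while reading its first |Q| symbols,
so by pigeonhole some state repeats, giving the loop that can be pumped.
Here |Q| = 5
Therefore the proof uses p = 5

5


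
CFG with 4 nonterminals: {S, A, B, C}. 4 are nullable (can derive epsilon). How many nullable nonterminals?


Nonterminals: {S, A, B, C}
A nonterminal is nullable if it can derive epsilon
Counting nullable nonterminals: 4
Total nullable = 4

4


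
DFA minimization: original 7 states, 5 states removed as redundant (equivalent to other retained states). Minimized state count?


Original DFA: 7 states
Redundant states removed: 5
Minimized states = original - removed
= 7 - 5
= 2

2


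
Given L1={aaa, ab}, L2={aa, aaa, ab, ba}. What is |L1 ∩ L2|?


L1 = {aaa, ab}
L2 = {aa, aaa, ab, ba}
Checking each string in L1 against L2:
  'aaa': in L2? Yes
  'ab': in L2? Yes
Intersection = {aaa, ab}
|L1 ∩ L2| = 2

2


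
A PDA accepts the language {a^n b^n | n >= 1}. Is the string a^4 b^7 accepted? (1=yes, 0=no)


Language requires equal numbers of a's and b's
PDA pushes for each 'a', pops for each 'b'
Number of a's = 4
Number of b's = 7
4 != 7 -> Reject

0


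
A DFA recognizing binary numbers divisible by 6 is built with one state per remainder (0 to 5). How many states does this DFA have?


Divisibility by 6 is tracked via the remainder mod 6: 0, 1, ..., 5
The construction assigns one state to each remainder
Number of remainders = 6

6


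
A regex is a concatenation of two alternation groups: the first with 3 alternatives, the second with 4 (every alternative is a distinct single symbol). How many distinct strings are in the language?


First group: 3 alternatives
Second group: 4 alternatives
Concatenation: each choice from group 1 pairs with each from group 2
Total = 3 x 4 = 12

12


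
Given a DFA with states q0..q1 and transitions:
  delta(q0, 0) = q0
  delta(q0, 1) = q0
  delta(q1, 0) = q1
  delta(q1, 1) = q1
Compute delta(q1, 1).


Looking up transition function:
delta(q1, 1) in the table
Row: q1, Column: 1
Result: q1

q1


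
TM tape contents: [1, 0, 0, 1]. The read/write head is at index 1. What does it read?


Tape: [1, 0, 0, 1]
Positions: 0 1 2 3
Values:    1 0 0 1
Head at position 1
tape[1] = 0

0


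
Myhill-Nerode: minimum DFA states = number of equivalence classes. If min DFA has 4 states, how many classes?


Myhill-Nerode theorem:
Number of equivalence classes = number of states in minimal DFA
Minimal DFA states = 4
Therefore equivalence classes = 4

4


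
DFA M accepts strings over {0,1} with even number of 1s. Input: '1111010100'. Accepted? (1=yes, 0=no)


DFA has 2 states: q_even (start, accept=yes) and q_odd
Processing string '1111010100' character by character:
  Position 0: read '1', 1-count=1 -> q_odd
  Position 1: read '1', 1-count=2 -> q_even
  Position 2: read '1', 1-count=3 -> q_odd
  Position 3: read '1', 1-count=4 -> q_even
  Position 4: read '0', 1-count=4 -> q_even (no change)
  Position 5: read '1', 1-count=5 -> q_odd
  Position 6: read '0', 1-count=5 -> q_odd (no change)
  Position 7: read '1', 1-count=6 -> q_even
  Position 8: read '0', 1-count=6 -> q_even (no change)
  Position 9: read '0', 1-count=6 -> q_even (no change)
Final state: q_even, total 1s = 6 (even); the DFA requires an even count -> accept

1


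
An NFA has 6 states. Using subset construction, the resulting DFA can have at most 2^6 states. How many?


NFA has 6 states
Subset construction: each DFA state = subset of NFA states
Maximum subsets = 2^6
2^6 = 64

64


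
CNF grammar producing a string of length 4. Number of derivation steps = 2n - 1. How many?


Chomsky Normal Form derivation:
String length n = 4
Each step either:
  - Splits a nonterminal into two (n-1 such steps)
  - Converts a nonterminal to terminal (n such steps)
Total = (n-1) + n = 2n - 1
= 2(4) - 1
= 8 - 1
= 7

7


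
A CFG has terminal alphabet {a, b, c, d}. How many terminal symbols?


Terminal symbols: a, b, c, d
Counting each: a (#1), b (#2), c (#3), d (#4)
Total = 4

4


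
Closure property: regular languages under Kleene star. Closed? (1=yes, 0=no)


Regular languages are closed under:
- Union (DFA product construction)
- Intersection (DFA product construction)
- Complement (swap accept/reject states)
- Concatenation (NFA construction)
- Kleene star (NFA construction)
Kleene star is in this list
Therefore: closed

1


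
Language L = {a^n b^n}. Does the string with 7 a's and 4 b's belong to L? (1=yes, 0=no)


Language requires equal numbers of a's and b's
PDA pushes for each 'a', pops for each 'b'
Number of a's = 7
Number of b's = 4
7 != 4 -> Reject

0


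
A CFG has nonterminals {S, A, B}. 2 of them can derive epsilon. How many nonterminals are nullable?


Nonterminals: {S, A, B}
A nonterminal is nullable if it can derive epsilon
Counting nullable nonterminals: 2
Total nullable = 2

2


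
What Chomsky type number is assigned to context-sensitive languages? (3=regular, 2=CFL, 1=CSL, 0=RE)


Chomsky hierarchy levels:
  Type 3: Regular (DFA/NFA/regex)
  Type 2: Context-free (PDA)
  Type 1: Context-sensitive
  Type 0: Recursively enumerable (TM)
'context-sensitive' corresponds to Type 1

1


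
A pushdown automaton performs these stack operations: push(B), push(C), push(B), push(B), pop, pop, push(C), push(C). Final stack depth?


Tracing stack operations:
  push(B) -> stack = [B], depth=1
  push(C) -> stack = [B,C], depth=2
  push(B) -> stack = [B,C,B], depth=3
  push(B) -> stack = [B,C,B,B], depth=4
  pop -> removed B, stack = [B,C,B], depth=3
  pop -> removed B, stack = [B,C], depth=2
  push(C) -> stack = [B,C,C], depth=3
  push(C) -> stack = [B,C,C,C], depth=4
Final depth = 4

4


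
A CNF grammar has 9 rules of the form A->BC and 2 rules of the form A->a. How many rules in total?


CNF allows two rule forms:
  A -> BC (binary): 9 rules
  A -> a (terminal): 2 rules
Total = 9 + 2 = 11

11


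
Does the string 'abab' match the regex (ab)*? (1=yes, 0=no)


Pattern: (ab)*
String: 'abab'
Pattern requires: zero or more repetitions of 'ab'
Pairs: ['ab', 'ab']
All pairs are 'ab'? Yes
Result: 1

1


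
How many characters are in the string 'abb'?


String: 'abb'
Counting characters:
  'a' appears 1 time(s)
  'b' appears 2 time(s)
Total length = 1 + 2 = 3

3


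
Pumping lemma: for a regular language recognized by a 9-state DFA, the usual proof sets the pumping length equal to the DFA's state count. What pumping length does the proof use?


Pumping lemma for regular languages (standard proof):
Take p = |Q|, the number of DFA states.
Any string of length >= |Q| passes through |Q|+1 states while reading its first |Q| symbols,
so by pigeonhole some state repeats, giving the loop that can be pumped.
Here |Q| = 9
Therefore the proof uses p = 9

9


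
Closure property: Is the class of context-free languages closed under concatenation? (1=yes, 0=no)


CFL closure properties:
  Closed under: union, concatenation, Kleene star
  NOT closed under: intersection, complement
Operation 'concatenation' is in closed list -> Yes (closed)

1


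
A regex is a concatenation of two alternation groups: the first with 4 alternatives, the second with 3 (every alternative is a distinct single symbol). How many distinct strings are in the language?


First group: 4 alternatives
Second group: 3 alternatives
Concatenation: each choice from group 1 pairs with each from group 2
Total = 4 x 3 = 12

12


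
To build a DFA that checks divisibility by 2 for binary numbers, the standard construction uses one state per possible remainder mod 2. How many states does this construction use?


Divisibility by 2 is tracked via the remainder mod 2: 0, 1, ..., 1
The construction assigns one state to each remainder
Number of remainders = 2

2


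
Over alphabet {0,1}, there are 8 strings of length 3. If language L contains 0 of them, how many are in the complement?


Alphabet: {0,1}
String length: 3
Total strings of length 3 = 2^3 = 8
Strings in L = 0
Complement = total - |L|
= 8 - 0
= 8

8


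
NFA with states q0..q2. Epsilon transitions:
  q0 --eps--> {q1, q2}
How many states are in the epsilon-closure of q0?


Starting from q0
Initialize closure = {q0}
Follow epsilon from q0 -> add q1
Follow epsilon from q0 -> add q2
Final closure: {q0, q1, q2}
Size = 3

3


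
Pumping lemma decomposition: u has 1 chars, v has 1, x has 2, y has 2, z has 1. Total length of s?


|s| = |u| + |v| + |x| + |y| + |z|
= 1 + 1 + 2 + 2 + 1
= 2 + 2 + 3
= 4 + 3
= 7

7


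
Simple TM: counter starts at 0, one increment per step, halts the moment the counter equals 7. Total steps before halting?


Counter starts at 0. Counting sequence:
  Step 1: counter = 1
  Step 2: counter = 2
  Step 3: counter = 3
  Step 4: counter = 4
  Step 5: counter = 5
  Step 6: counter = 6
  Step 7: counter = 7
Counter reached 7 -> halt
Total steps = 7

7


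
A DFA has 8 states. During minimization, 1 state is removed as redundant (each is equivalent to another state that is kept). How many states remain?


Original DFA: 8 states
Redundant states removed: 1
Minimized states = original - removed
= 8 - 1
= 7

7


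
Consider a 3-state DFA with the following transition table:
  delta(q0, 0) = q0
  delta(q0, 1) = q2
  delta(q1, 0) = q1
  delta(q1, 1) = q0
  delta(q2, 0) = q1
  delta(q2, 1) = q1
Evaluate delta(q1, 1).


Looking up transition function:
delta(q1, 1) in the table
Row: q1, Column: 1
Result: q0

q0


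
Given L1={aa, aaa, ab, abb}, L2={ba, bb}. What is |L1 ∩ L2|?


L1 = {aa, aaa, ab, abb}
L2 = {ba, bb}
Checking each string in L1 against L2:
  'aa': in L2? No
  'aaa': in L2? No
  'ab': in L2? No
  'abb': in L2? No
Intersection = {}
|L1 ∩ L2| = 0

0


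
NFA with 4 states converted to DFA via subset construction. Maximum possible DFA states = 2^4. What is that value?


NFA has 4 states
Subset construction: each DFA state = subset of NFA states
Maximum subsets = 2^4
2^4 = 16

16


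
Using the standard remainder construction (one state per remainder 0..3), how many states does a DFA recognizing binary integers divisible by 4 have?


Divisibility by 4 is tracked via the remainder mod 4: 0, 1, ..., 3
The construction assigns one state to each remainder
Number of remainders = 4

4


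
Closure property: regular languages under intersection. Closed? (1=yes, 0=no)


Regular languages are closed under:
- Union (DFA product construction)
- Intersection (DFA product construction)
- Complement (swap accept/reject states)
- Concatenation (NFA construction)
- Kleene star (NFA construction)
intersection is in this list
Therefore: closed

1


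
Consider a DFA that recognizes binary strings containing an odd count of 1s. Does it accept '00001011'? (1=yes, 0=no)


DFA has 2 states: q_even (start, accept=no) and q_odd
Processing string '00001011' character by character:
  Position 0: read '0', 1-count=0 -> q_even (no change)
  Position 1: read '0', 1-count=0 -> q_even (no change)
  Position 2: read '0', 1-count=0 -> q_even (no change)
  Position 3: read '0', 1-count=0 -> q_even (no change)
  Position 4: read '1', 1-count=1 -> q_odd
  Position 5: read '0', 1-count=1 -> q_odd (no change)
  Position 6: read '1', 1-count=2 -> q_even
  Position 7: read '1', 1-count=3 -> q_odd
Final state: q_odd, total 1s = 3 (odd); the DFA requires an odd count -> accept

1


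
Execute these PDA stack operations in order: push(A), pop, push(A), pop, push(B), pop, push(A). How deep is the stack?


Tracing stack operations:
  push(A) -> stack = [A], depth=1
  pop -> removed A, stack = [], depth=0
  push(A) -> stack = [A], depth=1
  pop -> removed A, stack = [], depth=0
  push(B) -> stack = [B], depth=1
  pop -> removed B, stack = [], depth=0
  push(A) -> stack = [A], depth=1
Final depth = 1

1


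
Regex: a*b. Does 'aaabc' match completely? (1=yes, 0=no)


Pattern: a*b
String: 'aaabc'
Pattern requires: zero or more 'a's followed by exactly one 'b'
Found 3 leading 'a's
Remaining: 'bc'
Remaining is not 'b' -> no match
Result: 0

0


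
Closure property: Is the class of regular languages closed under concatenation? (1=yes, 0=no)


Regular languages are closed under all standard operations:
- Union: Yes (product construction)
- Intersection: Yes (product construction)
- Complement: Yes (swap accept/reject)
- Concatenation: Yes (NFA construction)
Operation: concatenation -> Closed

1


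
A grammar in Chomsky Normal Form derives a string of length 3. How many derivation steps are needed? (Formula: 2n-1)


Chomsky Normal Form derivation:
String length n = 3
Each step either:
  - Splits a nonterminal into two (n-1 such steps)
  - Converts a nonterminal to terminal (n such steps)
Total = (n-1) + n = 2n - 1
= 2(3) - 1
= 6 - 1
= 5

5


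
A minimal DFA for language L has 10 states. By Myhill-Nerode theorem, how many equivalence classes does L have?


Myhill-Nerode theorem:
Number of equivalence classes = number of states in minimal DFA
Minimal DFA states = 10
Therefore equivalence classes = 10

10


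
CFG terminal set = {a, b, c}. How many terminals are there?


Terminal symbols: a, b, c
Counting each: a (#1), b (#2), c (#3)
Total = 3

3


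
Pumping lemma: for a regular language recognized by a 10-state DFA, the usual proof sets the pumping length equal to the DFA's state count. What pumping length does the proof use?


Pumping lemma for regular languages (standard proof):
Take p = |Q|, the number of DFA states.
Any string of length >= |Q| passes through |Q|+1 states while reading its first |Q| symbols,
so by pigeonhole some state repeats, giving the loop that can be pumped.
Here |Q| = 10
Therefore the proof uses p = 10

10


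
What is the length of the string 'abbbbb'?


String: 'abbbbb'
Counting characters:
  'a' appears 1 time(s)
  'b' appears 5 time(s)
Total length = 1 + 5 = 6

6


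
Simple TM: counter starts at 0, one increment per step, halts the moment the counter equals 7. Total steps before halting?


Counter starts at 0. Counting sequence:
  Step 1: counter = 1
  Step 2: counter = 2
  Step 3: counter = 3
  Step 4: counter = 4
  Step 5: counter = 5
  Step 6: counter = 6
  Step 7: counter = 7
Counter reached 7 -> halt
Total steps = 7

7


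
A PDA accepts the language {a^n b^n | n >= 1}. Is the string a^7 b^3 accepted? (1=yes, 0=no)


Language requires equal numbers of a's and b's
PDA pushes for each 'a', pops for each 'b'
Number of a's = 7
Number of b's = 3
7 != 3 -> Reject

0


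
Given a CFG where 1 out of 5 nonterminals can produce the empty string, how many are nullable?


Nonterminals: {S, A, B, C, D}
A nonterminal is nullable if it can derive epsilon
Counting nullable nonterminals: 1
Total nullable = 1

1


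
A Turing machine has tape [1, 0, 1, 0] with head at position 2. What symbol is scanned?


Tape: [1, 0, 1, 0]
Positions: 0 1 2 3
Values:    1 0 1 0
Head at position 2
tape[2] = 1

1


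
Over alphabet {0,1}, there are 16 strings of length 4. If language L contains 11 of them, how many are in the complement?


Alphabet: {0,1}
String length: 4
Total strings of length 4 = 2^4 = 16
Strings in L = 11
Complement = total - |L|
= 16 - 11
= 5

5


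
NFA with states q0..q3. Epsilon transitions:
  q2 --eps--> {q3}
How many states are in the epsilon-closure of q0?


Starting from q0
Initialize closure = {q0}
q0 has no outgoing epsilon transitions -> nothing to add
Final closure: {q0}
Size = 1

1


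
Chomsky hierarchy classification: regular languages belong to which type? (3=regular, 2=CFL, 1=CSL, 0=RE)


Chomsky hierarchy levels:
  Type 3: Regular (DFA/NFA/regex)
  Type 2: Context-free (PDA)
  Type 1: Context-sensitive
  Type 0: Recursively enumerable (TM)
'regular' corresponds to Type 3

3


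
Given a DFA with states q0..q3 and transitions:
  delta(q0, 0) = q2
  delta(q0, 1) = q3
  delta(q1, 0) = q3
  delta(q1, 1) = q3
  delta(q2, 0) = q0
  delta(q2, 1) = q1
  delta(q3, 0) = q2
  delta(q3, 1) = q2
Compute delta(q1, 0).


Looking up transition function:
delta(q1, 0) in the table
Row: q1, Column: 0
Result: q3

q3


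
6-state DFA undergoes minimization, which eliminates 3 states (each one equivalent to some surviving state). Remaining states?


Original DFA: 6 states
Redundant states removed: 3
Minimized states = original - removed
= 6 - 3
= 3

3


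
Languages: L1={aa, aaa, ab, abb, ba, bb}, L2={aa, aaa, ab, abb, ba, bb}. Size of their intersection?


L1 = {aa, aaa, ab, abb, ba, bb}
L2 = {aa, aaa, ab, abb, ba, bb}
Checking each string in L1 against L2:
  'aa': in L2? Yes
  'aaa': in L2? Yes
  'ab': in L2? Yes
  'abb': in L2? Yes
  'ba': in L2? Yes
  'bb': in L2? Yes
Intersection = {aa, aaa, ab, abb, ba, bb}
|L1 ∩ L2| = 6

6


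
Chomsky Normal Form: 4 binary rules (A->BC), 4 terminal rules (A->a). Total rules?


CNF allows two rule forms:
  A -> BC (binary): 4 rules
  A -> a (terminal): 4 rules
Total = 4 + 4 = 8

8


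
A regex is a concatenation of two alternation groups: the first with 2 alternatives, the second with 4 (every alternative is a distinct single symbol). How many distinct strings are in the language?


First group: 2 alternatives
Second group: 4 alternatives
Concatenation: each choice from group 1 pairs with each from group 2
Total = 2 x 4 = 8

8


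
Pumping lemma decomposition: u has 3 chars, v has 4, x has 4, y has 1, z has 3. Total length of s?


|s| = |u| + |v| + |x| + |y| + |z|
= 3 + 4 + 4 + 1 + 3
= 7 + 4 + 4
= 11 + 4
= 15

15


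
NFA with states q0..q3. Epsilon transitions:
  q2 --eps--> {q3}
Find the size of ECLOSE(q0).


Starting from q0
Initialize closure = {q0}
q0 has no outgoing epsilon transitions -> nothing to add
Final closure: {q0}
Size = 1

1


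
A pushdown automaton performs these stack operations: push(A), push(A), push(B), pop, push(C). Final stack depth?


Tracing stack operations:
  push(A) -> stack = [A], depth=1
  push(A) -> stack = [A,A], depth=2
  push(B) -> stack = [A,A,B], depth=3
  pop -> removed B, stack = [A,A], depth=2
  push(C) -> stack = [A,A,C], depth=3
Final depth = 3

3


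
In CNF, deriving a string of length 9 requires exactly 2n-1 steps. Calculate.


Chomsky Normal Form derivation:
String length n = 9
Each step either:
  - Splits a nonterminal into two (n-1 such steps)
  - Converts a nonterminal to terminal (n such steps)
Total = (n-1) + n = 2n - 1
= 2(9) - 1
= 18 - 1
= 17

17


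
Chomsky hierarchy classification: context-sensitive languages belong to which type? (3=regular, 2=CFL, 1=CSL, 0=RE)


Chomsky hierarchy levels:
  Type 3: Regular (DFA/NFA/regex)
  Type 2: Context-free (PDA)
  Type 1: Context-sensitive
  Type 0: Recursively enumerable (TM)
'context-sensitive' corresponds to Type 1

1


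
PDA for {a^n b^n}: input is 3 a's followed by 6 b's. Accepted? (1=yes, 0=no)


Language requires equal numbers of a's and b's
PDA pushes for each 'a', pops for each 'b'
Number of a's = 3
Number of b's = 6
3 != 6 -> Reject

0


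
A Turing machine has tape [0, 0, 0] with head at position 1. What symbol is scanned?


Tape: [0, 0, 0]
Positions: 0 1 2
Values:    0 0 0
Head at position 1
tape[1] = 0

0


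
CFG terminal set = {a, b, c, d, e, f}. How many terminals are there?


Terminal symbols: a, b, c, d, e, f
Counting each: a (#1), b (#2), c (#3), d (#4), e (#5), f (#6)
Total = 6

6


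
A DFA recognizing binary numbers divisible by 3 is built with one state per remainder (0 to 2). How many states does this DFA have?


Divisibility by 3 is tracked via the remainder mod 3: 0, 1, ..., 2
The construction assigns one state to each remainder
Number of remainders = 3

3


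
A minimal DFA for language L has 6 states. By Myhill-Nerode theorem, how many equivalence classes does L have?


Myhill-Nerode theorem:
Number of equivalence classes = number of states in minimal DFA
Minimal DFA states = 6
Therefore equivalence classes = 6

6


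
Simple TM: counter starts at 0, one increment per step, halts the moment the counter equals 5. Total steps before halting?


Counter starts at 0. Counting sequence:
  Step 1: counter = 1
  Step 2: counter = 2
  Step 3: counter = 3
  Step 4: counter = 4
  Step 5: counter = 5
Counter reached 5 -> halt
Total steps = 5

5


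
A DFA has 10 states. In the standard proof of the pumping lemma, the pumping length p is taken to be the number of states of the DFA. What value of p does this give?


Pumping lemma for regular languages (standard proof):
Take p = |Q|, the number of DFA states.
Any string of length >= |Q| passes through |Q|+1 states while reading its first |Q| symbols,
so by pigeonhole some state repeats, giving the loop that can be pumped.
Here |Q| = 10
Therefore the proof uses p = 10

10


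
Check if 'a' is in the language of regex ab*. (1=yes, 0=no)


Pattern: ab*
String: 'a'
Pattern requires: exactly one 'a' followed by zero or more 'b's
First char is 'a' -> OK
Rest '': all b's? Yes
Result: 1

1


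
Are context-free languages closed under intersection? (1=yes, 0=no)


CFL closure properties:
  Closed under: union, concatenation, Kleene star
  NOT closed under: intersection, complement
Operation 'intersection' is in not-closed list -> No (not closed)

0


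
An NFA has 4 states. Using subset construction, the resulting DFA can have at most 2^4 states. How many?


NFA has 4 states
Subset construction: each DFA state = subset of NFA states
Maximum subsets = 2^4
2^4 = 16

16


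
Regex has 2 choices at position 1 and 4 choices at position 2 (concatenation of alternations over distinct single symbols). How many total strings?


First group: 2 alternatives
Second group: 4 alternatives
Concatenation: each choice from group 1 pairs with each from group 2
Total = 2 x 4 = 8

8


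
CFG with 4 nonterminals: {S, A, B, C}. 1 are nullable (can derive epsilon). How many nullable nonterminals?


Nonterminals: {S, A, B, C}
A nonterminal is nullable if it can derive epsilon
Counting nullable nonterminals: 1
Total nullable = 1

1


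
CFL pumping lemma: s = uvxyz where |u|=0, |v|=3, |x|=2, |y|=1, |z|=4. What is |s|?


|s| = |u| + |v| + |x| + |y| + |z|
= 0 + 3 + 2 + 1 + 4
= 3 + 2 + 5
= 5 + 5
= 10

10


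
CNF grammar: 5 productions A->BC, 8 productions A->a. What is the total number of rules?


CNF allows two rule forms:
  A -> BC (binary): 5 rules
  A -> a (terminal): 8 rules
Total = 5 + 8 = 13

13


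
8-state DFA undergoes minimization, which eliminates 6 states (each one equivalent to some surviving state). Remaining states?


Original DFA: 8 states
Redundant states removed: 6
Minimized states = original - removed
= 8 - 6
= 2

2


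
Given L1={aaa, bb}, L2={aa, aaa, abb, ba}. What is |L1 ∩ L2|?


L1 = {aaa, bb}
L2 = {aa, aaa, abb, ba}
Checking each string in L1 against L2:
  'aaa': in L2? Yes
  'bb': in L2? No
Intersection = {aaa}
|L1 ∩ L2| = 1

1


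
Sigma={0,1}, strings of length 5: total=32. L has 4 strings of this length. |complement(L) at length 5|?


Alphabet: {0,1}
String length: 5
Total strings of length 5 = 2^5 = 32
Strings in L = 4
Complement = total - |L|
= 32 - 4
= 28

28


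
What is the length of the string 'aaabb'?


String: 'aaabb'
Counting characters:
  'a' appears 3 time(s)
  'b' appears 2 time(s)
Total length = 3 + 2 = 5

5


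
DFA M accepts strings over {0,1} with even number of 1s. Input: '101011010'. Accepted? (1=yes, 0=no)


DFA has 2 states: q_even (start, accept=yes) and q_odd
Processing string '101011010' character by character:
  Position 0: read '1', 1-count=1 -> q_odd
  Position 1: read '0', 1-count=1 -> q_odd (no change)
  Position 2: read '1', 1-count=2 -> q_even
  Position 3: read '0', 1-count=2 -> q_even (no change)
  Position 4: read '1', 1-count=3 -> q_odd
  Position 5: read '1', 1-count=4 -> q_even
  Position 6: read '0', 1-count=4 -> q_even (no change)
  Position 7: read '1', 1-count=5 -> q_odd
  Position 8: read '0', 1-count=5 -> q_odd (no change)
Final state: q_odd, total 1s = 5 (odd); the DFA requires an even count -> reject

0


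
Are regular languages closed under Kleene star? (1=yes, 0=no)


Regular languages are closed under:
- Union (DFA product construction)
- Intersection (DFA product construction)
- Complement (swap accept/reject states)
- Concatenation (NFA construction)
- Kleene star (NFA construction)
Kleene star is in this list
Therefore: closed

1


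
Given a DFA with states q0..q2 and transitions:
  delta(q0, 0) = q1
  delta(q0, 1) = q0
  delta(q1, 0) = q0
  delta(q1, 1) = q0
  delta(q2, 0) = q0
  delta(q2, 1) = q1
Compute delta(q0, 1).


Looking up transition function:
delta(q0, 1) in the table
Row: q0, Column: 1
Result: q0

q0


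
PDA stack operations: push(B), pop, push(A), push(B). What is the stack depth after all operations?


Tracing stack operations:
  push(B) -> stack = [B], depth=1
  pop -> removed B, stack = [], depth=0
  push(A) -> stack = [A], depth=1
  push(B) -> stack = [A,B], depth=2
Final depth = 2

2


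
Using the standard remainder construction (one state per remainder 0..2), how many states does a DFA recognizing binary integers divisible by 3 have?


Divisibility by 3 is tracked via the remainder mod 3: 0, 1, ..., 2
The construction assigns one state to each remainder
Number of remainders = 3

3
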